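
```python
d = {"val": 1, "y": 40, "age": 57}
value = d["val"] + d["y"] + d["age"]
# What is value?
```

Trace:
`d = {"val": 1, "y": 40, "age": 57}` → d = {'val': 1, 'y': 40, 'age': 57}
`value = d["val"] + d["y"] + d["age"]` → value = 98
So value = 98

Answer: 98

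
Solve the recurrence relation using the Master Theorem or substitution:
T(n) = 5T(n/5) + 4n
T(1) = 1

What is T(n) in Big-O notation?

By Master Theorem: a=5, b=5, f(n)=4n. Since log_5(5) = 1 and f(n) = Θ(n^1), Case 2 applies. T(n) = O(n log n).

Answer: O(n log n)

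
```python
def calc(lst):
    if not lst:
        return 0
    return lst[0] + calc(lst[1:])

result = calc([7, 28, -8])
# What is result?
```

7 + 28 + (-8) + 0 = 27

Answer: 27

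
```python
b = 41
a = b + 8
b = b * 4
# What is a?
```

Trace:
`b = 41` → b = 41
`a = b + 8` → a = 49
`b = b * 4` → b = 164
So a = 49

Answer: 49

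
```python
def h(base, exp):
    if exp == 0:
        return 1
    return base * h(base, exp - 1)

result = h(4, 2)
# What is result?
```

h(4, 2) = 4 * 4 = 16

Answer: 16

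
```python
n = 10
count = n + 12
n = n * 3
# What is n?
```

Trace:
`n = 10` → n = 10
`count = n + 12` → count = 22
`n = n * 3` → n = 30
So n = 30

Answer: 30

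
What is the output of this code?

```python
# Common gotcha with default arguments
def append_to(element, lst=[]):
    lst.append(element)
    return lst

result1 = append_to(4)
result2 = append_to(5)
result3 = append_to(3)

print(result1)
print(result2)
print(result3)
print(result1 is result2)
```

Key concept: mutable default argument gotcha.
Step by step:
`result1 = append_to(4)` → result1 = [4]
`result2 = append_to(5)` → result1 = [4, 5] (same object as result2); result2 = [4, 5] (same object as result1)
`result3 = append_to(3)` → result1 = [4, 5, 3] (same object as result2, result3); result2 = [4, 5, 3] (same object as result1, result3); result3 = [4, 5, 3] (same object as result1, result2)
`print(result1)` → prints [4, 5, 3]
`print(result2)` → prints [4, 5, 3]
`print(result3)` → prints [4, 5, 3]
`print(result1 is result2)` → prints True

Answer:
[4, 5, 3]
[4, 5, 3]
[4, 5, 3]
True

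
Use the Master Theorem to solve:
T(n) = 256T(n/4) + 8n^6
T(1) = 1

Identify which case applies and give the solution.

a=256, b=4, f(n)=8n^6. log_4(256) = 4. Since c=6 > 4 and the regularity condition holds (256(n/4)^6 = (256/4^6)n^6 with 256/4^6 < 1), Case 3 applies: T(n) = Θ(f(n)) = O(n^6).

Answer: O(n^6) - Case 3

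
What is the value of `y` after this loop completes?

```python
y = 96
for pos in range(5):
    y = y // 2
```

Halve 5 times: 96 // 2^5 = 3
`y` takes the values: 96 → 48 → 24 → 12 → 6 → 3

Answer: 3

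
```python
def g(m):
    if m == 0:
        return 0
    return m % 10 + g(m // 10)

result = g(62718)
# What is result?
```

Sum of digits of 62718: 8 + 1 + 7 + 2 + 6 = 24

Answer: 24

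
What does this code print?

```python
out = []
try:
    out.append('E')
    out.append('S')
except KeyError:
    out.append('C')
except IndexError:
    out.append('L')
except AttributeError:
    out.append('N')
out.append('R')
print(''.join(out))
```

Execution trace: 'E' (try body) → 'S' (try body, no exception) → 'R' (after the try/except). Output: ESR

Answer: ESR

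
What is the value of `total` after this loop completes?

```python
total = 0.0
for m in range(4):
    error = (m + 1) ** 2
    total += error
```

Sum of squared losses 1² + 2² + ... + 4²
`total` takes the values: 0.0 → 1.0 → 5.0 → 14.0 → 30.0

Answer: 30.0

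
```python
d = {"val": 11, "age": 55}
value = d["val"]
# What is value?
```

Trace:
`d = {"val": 11, "age": 55}` → d = {'val': 11, 'age': 55}
`value = d["val"]` → value = 11
So value = 11

Answer: 11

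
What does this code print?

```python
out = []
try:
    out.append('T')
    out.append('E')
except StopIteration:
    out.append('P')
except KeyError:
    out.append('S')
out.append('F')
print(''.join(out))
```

Execution trace: 'T' (try body) → 'E' (try body, no exception) → 'F' (after the try/except). Output: TEF

Answer: TEF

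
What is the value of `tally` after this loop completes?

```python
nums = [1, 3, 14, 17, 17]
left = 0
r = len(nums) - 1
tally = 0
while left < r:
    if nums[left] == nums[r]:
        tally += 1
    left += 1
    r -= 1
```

Count matching pairs from ends
`tally` takes the values: 0

Answer: 0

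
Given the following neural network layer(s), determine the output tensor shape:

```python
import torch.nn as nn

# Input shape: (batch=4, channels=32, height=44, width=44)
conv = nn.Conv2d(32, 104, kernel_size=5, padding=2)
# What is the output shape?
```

Input: (4, 32, 44, 44) -> Output: (4, 104, 44, 44)

Answer: (4, 104, 44, 44)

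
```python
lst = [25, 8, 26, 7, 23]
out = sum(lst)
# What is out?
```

Trace:
`lst = [25, 8, 26, 7, 23]` → lst = [25, 8, 26, 7, 23]
`out = sum(lst)` → out = 89
So out = 89

Answer: 89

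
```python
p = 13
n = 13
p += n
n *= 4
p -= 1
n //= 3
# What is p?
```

Trace:
`p = 13` → p = 13
`n = 13` → n = 13
`p += n` → p = 26
`n *= 4` → n = 52
`p -= 1` → p = 25
`n //= 3` → n = 17
So p = 25

Answer: 25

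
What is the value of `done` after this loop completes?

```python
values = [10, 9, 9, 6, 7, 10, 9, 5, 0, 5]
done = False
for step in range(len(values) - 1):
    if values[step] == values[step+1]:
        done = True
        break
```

Check consecutive duplicates in [10, 9, 9, 6, 7, 10, 9, 5, 0, 5]
`done` takes the values: False → True

Answer: True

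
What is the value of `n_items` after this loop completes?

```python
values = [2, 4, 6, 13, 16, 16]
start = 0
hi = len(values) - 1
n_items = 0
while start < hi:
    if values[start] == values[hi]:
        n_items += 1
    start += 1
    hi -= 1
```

Count matching pairs from ends
`n_items` takes the values: 0

Answer: 0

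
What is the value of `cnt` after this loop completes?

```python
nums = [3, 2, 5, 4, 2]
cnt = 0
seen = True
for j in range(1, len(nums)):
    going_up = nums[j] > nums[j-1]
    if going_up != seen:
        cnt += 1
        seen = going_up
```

Count direction changes in [3, 2, 5, 4, 2]
`cnt` takes the values: 0 → 1 → 2 → 3

Answer: 3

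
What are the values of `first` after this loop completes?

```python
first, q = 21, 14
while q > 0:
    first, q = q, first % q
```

GCD of 21 and 14
`first` takes the values: 21 → 14 → 7

Answer: 7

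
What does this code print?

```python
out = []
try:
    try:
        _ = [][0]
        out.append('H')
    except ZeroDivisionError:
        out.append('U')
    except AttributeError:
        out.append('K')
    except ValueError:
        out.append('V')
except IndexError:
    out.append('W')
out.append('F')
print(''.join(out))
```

Execution trace: 'W' (outer except IndexError) → 'F' (after the try/except). Output: WF

Answer: WF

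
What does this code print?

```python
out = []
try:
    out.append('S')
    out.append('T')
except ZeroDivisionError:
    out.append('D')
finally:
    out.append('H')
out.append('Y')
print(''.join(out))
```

Execution trace: 'S' (try body) → 'T' (try body, no exception) → 'H' (finally) → 'Y' (after the try/except). Output: STHY

Answer: STHY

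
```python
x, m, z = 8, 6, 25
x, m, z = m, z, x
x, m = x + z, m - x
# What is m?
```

Trace:
`x, m, z = 8, 6, 25` → x = 8; m = 6; z = 25
`x, m, z = m, z, x` → x = 6; m = 25; z = 8
`x, m = x + z, m - x` → x = 14; m = 19
So m = 19

Answer: 19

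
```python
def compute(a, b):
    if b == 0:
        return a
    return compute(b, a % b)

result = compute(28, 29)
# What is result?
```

compute(28, 29) -> compute(29, 28) -> compute(28, 1) -> compute(1, 0) -> 1

Answer: 1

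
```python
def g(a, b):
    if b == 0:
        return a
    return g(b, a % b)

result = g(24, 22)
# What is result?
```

g(24, 22) -> g(22, 2) -> g(2, 0) -> 2

Answer: 2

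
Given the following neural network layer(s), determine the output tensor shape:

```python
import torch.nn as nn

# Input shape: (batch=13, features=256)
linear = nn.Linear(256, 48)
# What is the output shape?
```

Input: (13, 256) -> Output: (13, 48)

Answer: (13, 48)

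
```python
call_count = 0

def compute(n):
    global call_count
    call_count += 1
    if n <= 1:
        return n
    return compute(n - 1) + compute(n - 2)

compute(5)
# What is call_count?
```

Calls(n) = 1 + Calls(n-1) + Calls(n-2); Calls(0)=Calls(1)=1. For n=5 this gives 15.

Answer: 15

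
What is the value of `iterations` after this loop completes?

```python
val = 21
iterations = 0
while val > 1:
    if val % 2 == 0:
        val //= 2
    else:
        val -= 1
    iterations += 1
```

Steps to reduce 21 to 1
`iterations` takes the values: 0 → 1 → 2 → 3 → 4 → 5 → 6

Answer: 6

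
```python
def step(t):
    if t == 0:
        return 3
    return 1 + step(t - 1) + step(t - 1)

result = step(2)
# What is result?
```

step(t) = 1 + 2·step(t-1), step(0)=3. Closed form: (3+1)·2^2 - 1 = 15.

Answer: 15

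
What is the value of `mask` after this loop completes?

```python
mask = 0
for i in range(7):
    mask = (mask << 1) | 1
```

Build 7 consecutive 1-bits: 0b1111111
`mask` takes the values: 0 → 1 → 3 → 7 → 15 → 31 → 63 → 127

Answer: 127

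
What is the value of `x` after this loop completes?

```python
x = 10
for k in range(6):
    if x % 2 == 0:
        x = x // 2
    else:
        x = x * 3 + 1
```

Collatz-style transformation from 10
`x` takes the values: 10 → 5 → 16 → 8 → 4 → 2 → 1

Answer: 1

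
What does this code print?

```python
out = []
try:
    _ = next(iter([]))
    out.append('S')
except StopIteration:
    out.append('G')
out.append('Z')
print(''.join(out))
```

Execution trace: 'G' (except StopIteration) → 'Z' (after the try/except). Output: GZ

Answer: GZ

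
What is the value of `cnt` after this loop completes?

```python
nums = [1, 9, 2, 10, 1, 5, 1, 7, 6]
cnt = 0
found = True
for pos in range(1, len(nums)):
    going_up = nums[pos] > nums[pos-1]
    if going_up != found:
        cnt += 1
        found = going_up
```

Count direction changes in [1, 9, 2, 10, 1, 5, 1, 7, 6]
`cnt` takes the values: 0 → 1 → 2 → 3 → 4 → 5 → 6 → 7

Answer: 7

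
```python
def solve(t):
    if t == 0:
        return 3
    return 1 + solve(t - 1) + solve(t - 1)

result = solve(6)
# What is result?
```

solve(t) = 1 + 2·solve(t-1), solve(0)=3. Closed form: (3+1)·2^6 - 1 = 255.

Answer: 255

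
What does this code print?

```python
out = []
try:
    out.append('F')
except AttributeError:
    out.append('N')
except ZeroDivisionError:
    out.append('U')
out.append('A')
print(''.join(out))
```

Execution trace: 'F' (try body, no exception) → 'A' (after the try/except). Output: FA

Answer: FA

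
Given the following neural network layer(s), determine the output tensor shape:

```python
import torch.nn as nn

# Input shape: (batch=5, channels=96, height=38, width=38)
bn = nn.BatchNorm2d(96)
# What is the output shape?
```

Input: (5, 96, 38, 38) -> Output: (5, 96, 38, 38)

Answer: (5, 96, 38, 38)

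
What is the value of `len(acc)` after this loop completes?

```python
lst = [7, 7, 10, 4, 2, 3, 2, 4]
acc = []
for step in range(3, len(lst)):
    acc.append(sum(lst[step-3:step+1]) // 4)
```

Number of 4-element averages
`acc` takes the values: [] → [7] → [7, 5] → [7, 5, 4] → [7, 5, 4, 2] → [7, 5, 4, 2, 2]
So `len(acc)` = 5

Answer: 5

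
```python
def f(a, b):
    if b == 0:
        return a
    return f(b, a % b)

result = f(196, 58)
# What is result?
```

f(196, 58) -> f(58, 22) -> f(22, 14) -> f(14, 8) -> f(8, 6) -> f(6, 2) -> f(2, 0) -> 2

Answer: 2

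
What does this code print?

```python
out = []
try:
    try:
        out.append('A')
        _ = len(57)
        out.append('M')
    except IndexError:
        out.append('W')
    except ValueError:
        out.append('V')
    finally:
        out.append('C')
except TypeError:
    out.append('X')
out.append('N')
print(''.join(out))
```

Execution trace: 'A' (try body) → 'C' (finally) → 'X' (outer except TypeError) → 'N' (after the try/except). Output: ACXN

Answer: ACXN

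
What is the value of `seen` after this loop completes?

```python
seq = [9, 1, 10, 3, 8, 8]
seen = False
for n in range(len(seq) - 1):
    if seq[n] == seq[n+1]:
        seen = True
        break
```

Check consecutive duplicates in [9, 1, 10, 3, 8, 8]
`seen` takes the values: False → True

Answer: True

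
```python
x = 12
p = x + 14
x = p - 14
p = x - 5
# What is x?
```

Trace:
`x = 12` → x = 12
`p = x + 14` → p = 26
`x = p - 14` → x = 12
`p = x - 5` → p = 7
So x = 12

Answer: 12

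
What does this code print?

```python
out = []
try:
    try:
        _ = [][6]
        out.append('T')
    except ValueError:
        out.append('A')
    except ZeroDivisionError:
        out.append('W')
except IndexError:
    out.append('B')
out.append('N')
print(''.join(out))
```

Execution trace: 'B' (outer except IndexError) → 'N' (after the try/except). Output: BN

Answer: BN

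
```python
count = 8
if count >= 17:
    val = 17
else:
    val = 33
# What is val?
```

Trace:
`count = 8` → count = 8
`if count >= 17: ...` → count >= 17 is False, take else branch → val = 33
So val = 33

Answer: 33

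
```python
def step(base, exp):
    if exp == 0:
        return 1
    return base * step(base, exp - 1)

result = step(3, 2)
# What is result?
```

step(3, 2) = 3 * 3 = 9

Answer: 9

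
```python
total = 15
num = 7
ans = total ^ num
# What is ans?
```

Trace:
`total = 15` → total = 15
`num = 7` → num = 7
`ans = total ^ num` → ans = 8
So ans = 8

Answer: 8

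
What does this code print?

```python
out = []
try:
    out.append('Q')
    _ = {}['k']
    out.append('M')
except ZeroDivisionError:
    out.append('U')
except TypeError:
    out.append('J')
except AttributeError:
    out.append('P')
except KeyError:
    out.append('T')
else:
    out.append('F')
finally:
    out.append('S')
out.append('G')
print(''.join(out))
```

Execution trace: 'Q' (try body) → 'T' (except KeyError) → 'S' (finally) → 'G' (after the try/except). Output: QTSG

Answer: QTSG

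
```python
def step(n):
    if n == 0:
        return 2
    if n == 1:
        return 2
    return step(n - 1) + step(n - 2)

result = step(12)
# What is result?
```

Build up from base cases: step(0)=2, step(1)=2, step(2)=4, step(3)=6, step(4)=10, step(5)=16, step(6)=26, ..., step(12)=466

Answer: 466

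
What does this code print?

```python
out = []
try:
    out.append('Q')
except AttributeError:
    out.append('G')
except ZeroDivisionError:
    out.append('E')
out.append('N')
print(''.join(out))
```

Execution trace: 'Q' (try body, no exception) → 'N' (after the try/except). Output: QN

Answer: QN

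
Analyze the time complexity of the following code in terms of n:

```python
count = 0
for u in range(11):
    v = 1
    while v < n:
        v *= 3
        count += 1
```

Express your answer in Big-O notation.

Each loop level contributes: 1 × log n. Multiplying the contributions gives O(log n).

Answer: O(log n)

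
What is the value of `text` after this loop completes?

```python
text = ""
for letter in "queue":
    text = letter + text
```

Reverse 'queue'
`text` takes the values: "" → "q" → "uq" → "euq" → "ueuq" → "eueuq"

Answer: "eueuq"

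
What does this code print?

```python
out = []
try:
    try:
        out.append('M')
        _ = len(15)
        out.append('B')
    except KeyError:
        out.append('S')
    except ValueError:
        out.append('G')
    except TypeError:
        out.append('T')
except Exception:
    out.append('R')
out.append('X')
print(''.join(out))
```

Execution trace: 'M' (inner try body) → 'T' (inner except TypeError) → 'X' (after the try/except). Output: MTX

Answer: MTX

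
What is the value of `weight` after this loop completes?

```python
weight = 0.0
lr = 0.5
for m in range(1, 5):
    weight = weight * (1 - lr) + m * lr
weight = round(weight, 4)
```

Moving average with lr=0.5
`weight` takes the values: 0.0 → 0.5 → 1.25 → 2.125 → 3.0625

Answer: 3.0625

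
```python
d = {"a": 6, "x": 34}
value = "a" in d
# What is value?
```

Trace:
`d = {"a": 6, "x": 34}` → d = {'a': 6, 'x': 34}
`value = "a" in d` → value = True
So value = True

Answer: True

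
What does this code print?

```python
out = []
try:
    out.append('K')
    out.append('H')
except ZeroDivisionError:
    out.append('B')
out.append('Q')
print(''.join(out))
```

Execution trace: 'K' (try body) → 'H' (try body, no exception) → 'Q' (after the try/except). Output: KHQ

Answer: KHQ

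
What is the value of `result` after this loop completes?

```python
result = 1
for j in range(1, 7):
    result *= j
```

6! = 720
`result` takes the values: 1 → 2 → 6 → 24 → 120 → 720

Answer: 720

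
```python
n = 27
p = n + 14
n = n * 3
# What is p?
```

Trace:
`n = 27` → n = 27
`p = n + 14` → p = 41
`n = n * 3` → n = 81
So p = 41

Answer: 41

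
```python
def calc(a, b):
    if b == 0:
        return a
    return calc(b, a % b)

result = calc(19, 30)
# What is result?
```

calc(19, 30) -> calc(30, 19) -> calc(19, 11) -> calc(11, 8) -> calc(8, 3) -> calc(3, 2) -> calc(2, 1) -> calc(1, 0) -> 1

Answer: 1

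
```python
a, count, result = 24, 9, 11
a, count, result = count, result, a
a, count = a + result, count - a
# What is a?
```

Trace:
`a, count, result = 24, 9, 11` → a = 24; count = 9; result = 11
`a, count, result = count, result, a` → a = 9; count = 11; result = 24
`a, count = a + result, count - a` → a = 33; count = 2
So a = 33

Answer: 33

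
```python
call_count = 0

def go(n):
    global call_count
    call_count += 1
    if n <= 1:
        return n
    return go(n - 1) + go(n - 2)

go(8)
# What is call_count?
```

Calls(n) = 1 + Calls(n-1) + Calls(n-2); Calls(0)=Calls(1)=1. For n=8 this gives 67.

Answer: 67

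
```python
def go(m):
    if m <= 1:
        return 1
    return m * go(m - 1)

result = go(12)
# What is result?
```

go(12) = 12 * 11 * 10 * 9 * 8 * 7 * 6 * 5 * 4 * 3 * 2 * 1 = 479001600

Answer: 479001600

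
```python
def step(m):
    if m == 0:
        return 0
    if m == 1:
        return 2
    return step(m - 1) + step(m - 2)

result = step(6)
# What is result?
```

Build up from base cases: step(0)=0, step(1)=2, step(2)=2, step(3)=4, step(4)=6, step(5)=10, step(6)=16

Answer: 16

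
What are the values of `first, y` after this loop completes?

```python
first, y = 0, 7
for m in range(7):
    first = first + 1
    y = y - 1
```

first goes 0→7, y goes 7→0
`first, y` takes the values: (0, 7) → (1, 7) → (1, 6) → (2, 6) → (2, 5) → (3, 5) → (3, 4) → (4, 4) → (4, 3) → (5, 3) → (5, 2) → (6, 2) → (6, 1) → (7, 1) → (7, 0)

Answer: 7, 0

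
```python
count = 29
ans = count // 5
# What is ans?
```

Trace:
`count = 29` → count = 29
`ans = count // 5` → ans = 5
So ans = 5

Answer: 5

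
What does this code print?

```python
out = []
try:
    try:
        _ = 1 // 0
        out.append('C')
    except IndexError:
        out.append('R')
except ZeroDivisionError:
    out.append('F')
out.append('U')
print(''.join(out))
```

Execution trace: 'F' (outer except ZeroDivisionError) → 'U' (after the try/except). Output: FU

Answer: FU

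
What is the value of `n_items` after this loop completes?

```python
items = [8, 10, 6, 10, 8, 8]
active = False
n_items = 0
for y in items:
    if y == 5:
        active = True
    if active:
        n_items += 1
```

Count elements after first 5 in [8, 10, 6, 10, 8, 8]
`n_items` takes the values: 0

Answer: 0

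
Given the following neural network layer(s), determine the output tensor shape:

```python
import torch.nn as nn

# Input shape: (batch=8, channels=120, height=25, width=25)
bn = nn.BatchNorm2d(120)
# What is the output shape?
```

Input: (8, 120, 25, 25) -> Output: (8, 120, 25, 25)

Answer: (8, 120, 25, 25)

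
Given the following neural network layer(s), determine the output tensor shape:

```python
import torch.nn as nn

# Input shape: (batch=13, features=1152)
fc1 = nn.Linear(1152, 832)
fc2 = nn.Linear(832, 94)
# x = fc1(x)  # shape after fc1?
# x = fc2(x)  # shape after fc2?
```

Input: (13, 1152) -> after fc1: (13, 832) -> Output: (13, 94)

Answer: (13, 94)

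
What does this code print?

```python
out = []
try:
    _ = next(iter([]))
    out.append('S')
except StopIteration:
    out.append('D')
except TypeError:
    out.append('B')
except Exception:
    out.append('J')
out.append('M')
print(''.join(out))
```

Execution trace: 'D' (except StopIteration) → 'M' (after the try/except). Output: DM

Answer: DM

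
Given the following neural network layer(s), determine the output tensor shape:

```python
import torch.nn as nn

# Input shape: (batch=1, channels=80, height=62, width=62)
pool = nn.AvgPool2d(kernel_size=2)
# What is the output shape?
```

Input: (1, 80, 62, 62) -> Output: (1, 80, 31, 31)

Answer: (1, 80, 31, 31)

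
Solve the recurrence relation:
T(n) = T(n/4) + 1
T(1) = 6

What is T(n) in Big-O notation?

Each step divides n by 4 and adds 1. After log_4(n) steps we reach T(1)=6. So T(n) = 1·log_4(n) + 6 = O(log n).

Answer: O(log n)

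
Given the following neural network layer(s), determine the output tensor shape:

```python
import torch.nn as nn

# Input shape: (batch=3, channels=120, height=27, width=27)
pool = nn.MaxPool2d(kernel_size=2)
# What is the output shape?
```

Input: (3, 120, 27, 27) -> Output: (3, 120, 13, 13)

Answer: (3, 120, 13, 13)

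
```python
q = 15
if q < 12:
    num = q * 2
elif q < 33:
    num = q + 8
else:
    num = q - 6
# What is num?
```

Trace:
`q = 15` → q = 15
`if q < 12: ...` → q < 12 is False, q < 33 is True → num = 23
So num = 23

Answer: 23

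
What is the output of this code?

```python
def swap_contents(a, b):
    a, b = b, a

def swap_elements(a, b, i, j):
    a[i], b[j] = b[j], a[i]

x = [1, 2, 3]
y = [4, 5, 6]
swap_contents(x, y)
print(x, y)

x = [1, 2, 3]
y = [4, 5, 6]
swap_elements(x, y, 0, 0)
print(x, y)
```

Key concept: parameter rebinding vs mutation.
Step by step:
`x = [1, 2, 3]` → x = [1, 2, 3]
`y = [4, 5, 6]` → y = [4, 5, 6]
`swap_contents(x, y)` → no visible change to tracked variables
`print(x, y)` → prints [1, 2, 3] [4, 5, 6]
`x = [1, 2, 3]` → x = [1, 2, 3]
`y = [4, 5, 6]` → y = [4, 5, 6]
`swap_elements(x, y, 0, 0)` → x = [4, 2, 3]; y = [1, 5, 6]
`print(x, y)` → prints [4, 2, 3] [1, 5, 6]

Answer:
[1, 2, 3] [4, 5, 6]
[4, 2, 3] [1, 5, 6]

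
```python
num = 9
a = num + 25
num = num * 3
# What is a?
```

Trace:
`num = 9` → num = 9
`a = num + 25` → a = 34
`num = num * 3` → num = 27
So a = 34

Answer: 34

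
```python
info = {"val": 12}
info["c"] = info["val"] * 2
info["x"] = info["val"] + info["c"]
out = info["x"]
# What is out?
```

Trace:
`info = {"val": 12}` → info = {'val': 12}
`info["c"] = info["val"] * 2` → info = {'val': 12, 'c': 24}
`info["x"] = info["val"] + info["c"]` → info = {'val': 12, 'c': 24, 'x': 36}
`out = info["x"]` → out = 36
So out = 36

Answer: 36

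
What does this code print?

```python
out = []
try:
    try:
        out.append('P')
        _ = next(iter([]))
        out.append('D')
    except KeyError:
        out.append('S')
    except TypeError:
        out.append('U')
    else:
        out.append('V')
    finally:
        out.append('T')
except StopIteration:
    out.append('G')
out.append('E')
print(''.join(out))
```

Execution trace: 'P' (try body) → 'T' (finally) → 'G' (outer except StopIteration) → 'E' (after the try/except). Output: PTGE

Answer: PTGE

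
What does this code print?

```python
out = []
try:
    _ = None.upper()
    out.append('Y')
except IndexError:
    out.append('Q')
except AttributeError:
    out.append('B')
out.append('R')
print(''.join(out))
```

Execution trace: 'B' (except AttributeError) → 'R' (after the try/except). Output: BR

Answer: BR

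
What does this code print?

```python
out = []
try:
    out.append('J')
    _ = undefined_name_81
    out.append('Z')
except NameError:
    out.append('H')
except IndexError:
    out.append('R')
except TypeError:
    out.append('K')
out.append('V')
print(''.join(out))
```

Execution trace: 'J' (try body) → 'H' (except NameError) → 'V' (after the try/except). Output: JHV

Answer: JHV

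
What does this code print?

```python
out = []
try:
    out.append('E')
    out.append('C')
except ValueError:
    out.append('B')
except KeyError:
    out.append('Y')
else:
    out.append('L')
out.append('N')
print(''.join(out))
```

Execution trace: 'E' (try body) → 'C' (try body, no exception) → 'L' (else) → 'N' (after the try/except). Output: ECLN

Answer: ECLN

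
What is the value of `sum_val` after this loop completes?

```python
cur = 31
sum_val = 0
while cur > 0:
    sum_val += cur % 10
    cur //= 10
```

Sum digits of 31
`sum_val` takes the values: 0 → 1 → 4

Answer: 4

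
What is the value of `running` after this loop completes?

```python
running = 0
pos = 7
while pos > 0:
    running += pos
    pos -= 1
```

Sum 7 down to 1
`running` takes the values: 0 → 7 → 13 → 18 → 22 → 25 → 27 → 28

Answer: 28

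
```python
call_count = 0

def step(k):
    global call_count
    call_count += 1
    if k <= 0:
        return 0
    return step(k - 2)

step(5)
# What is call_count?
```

Linear recursion stepping by 2: 4 calls from k=5 down to ≤0.

Answer: 4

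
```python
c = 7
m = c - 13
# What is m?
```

Trace:
`c = 7` → c = 7
`m = c - 13` → m = -6
So m = -6

Answer: -6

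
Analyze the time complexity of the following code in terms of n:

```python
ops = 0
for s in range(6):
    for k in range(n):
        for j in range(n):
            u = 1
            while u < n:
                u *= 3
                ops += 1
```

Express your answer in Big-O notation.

Each loop level contributes: 1 × n × n × log n. Multiplying the contributions gives O(n^2 log n).

Answer: O(n^2 log n)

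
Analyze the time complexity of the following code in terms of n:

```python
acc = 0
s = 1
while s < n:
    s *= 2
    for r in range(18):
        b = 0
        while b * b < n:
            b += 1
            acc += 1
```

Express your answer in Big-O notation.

Each loop level contributes: log n × 1 × √n. Multiplying the contributions gives O(√n log n).

Answer: O(√n log n)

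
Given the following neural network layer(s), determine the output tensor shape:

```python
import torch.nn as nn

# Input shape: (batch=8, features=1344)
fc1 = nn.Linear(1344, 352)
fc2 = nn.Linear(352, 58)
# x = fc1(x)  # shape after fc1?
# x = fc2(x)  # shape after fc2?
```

Input: (8, 1344) -> after fc1: (8, 352) -> Output: (8, 58)

Answer: (8, 58)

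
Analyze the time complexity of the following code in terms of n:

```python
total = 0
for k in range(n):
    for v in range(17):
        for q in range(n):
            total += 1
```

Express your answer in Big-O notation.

Each loop level contributes: n × 1 × n. Multiplying the contributions gives O(n^2).

Answer: O(n^2)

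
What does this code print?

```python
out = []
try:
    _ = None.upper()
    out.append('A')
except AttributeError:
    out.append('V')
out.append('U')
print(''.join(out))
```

Execution trace: 'V' (except AttributeError) → 'U' (after the try/except). Output: VU

Answer: VU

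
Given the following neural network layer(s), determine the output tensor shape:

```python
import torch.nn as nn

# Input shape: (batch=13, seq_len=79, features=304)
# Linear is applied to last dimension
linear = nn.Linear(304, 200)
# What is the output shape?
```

Input: (13, 79, 304) -> Output: (13, 79, 200)

Answer: (13, 79, 200)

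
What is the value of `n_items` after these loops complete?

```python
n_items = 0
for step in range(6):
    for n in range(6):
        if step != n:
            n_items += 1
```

6² - 6 (exclude diagonal)
`n_items` takes the values: 0 → 1 → 2 → 3 → 4 → 5 → 6 → 7 → 8 → 9 → 10 → 11 → 12 → 13 → 14 → 15 → 16 → 17 → 18 → 19 → 20 → 21 → 22 → 23 → 24 → 25 → 26 → 27 → 28 → 29 → 30

Answer: 30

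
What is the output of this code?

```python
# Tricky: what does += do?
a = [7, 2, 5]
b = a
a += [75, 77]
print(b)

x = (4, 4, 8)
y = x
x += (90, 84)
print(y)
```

Key concept: += behavior differs for mutable vs immutable.
Step by step:
`a = [7, 2, 5]` → a = [7, 2, 5]
`b = a` → b = [7, 2, 5] (same object as a)
`a += [75, 77]` → a = [7, 2, 5, 75, 77] (same object as b); b = [7, 2, 5, 75, 77] (same object as a)
`print(b)` → prints [7, 2, 5, 75, 77]
`x = (4, 4, 8)` → x = (4, 4, 8)
`y = x` → y = (4, 4, 8)
`x += (90, 84)` → x = (4, 4, 8, 90, 84)
`print(y)` → prints (4, 4, 8)

Answer:
[7, 2, 5, 75, 77]
(4, 4, 8)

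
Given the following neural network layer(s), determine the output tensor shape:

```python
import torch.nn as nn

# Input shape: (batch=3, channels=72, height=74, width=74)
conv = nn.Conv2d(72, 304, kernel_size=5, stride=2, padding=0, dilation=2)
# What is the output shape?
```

Input: (3, 72, 74, 74) -> Output: (3, 304, 33, 33)

Answer: (3, 304, 33, 33)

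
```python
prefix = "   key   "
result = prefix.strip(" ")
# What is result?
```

Trace:
`prefix = "   key   "` → prefix = '   key   '
`result = prefix.strip(" ")` → result = 'key'
So result = 'key'

Answer: 'key'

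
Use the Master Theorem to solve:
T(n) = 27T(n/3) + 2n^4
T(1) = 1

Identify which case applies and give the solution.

a=27, b=3, f(n)=2n^4. log_3(27) = 3. Since c=4 > 3 and the regularity condition holds (27(n/3)^4 = (27/3^4)n^4 with 27/3^4 < 1), Case 3 applies: T(n) = Θ(f(n)) = O(n^4).

Answer: O(n^4) - Case 3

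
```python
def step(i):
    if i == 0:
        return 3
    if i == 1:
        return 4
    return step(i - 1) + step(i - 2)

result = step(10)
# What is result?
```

Build up from base cases: step(0)=3, step(1)=4, step(2)=7, step(3)=11, step(4)=18, step(5)=29, step(6)=47, ..., step(10)=322

Answer: 322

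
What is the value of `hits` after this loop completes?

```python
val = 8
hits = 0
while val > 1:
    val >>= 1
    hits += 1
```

Count right shifts until 1
`hits` takes the values: 0 → 1 → 2 → 3

Answer: 3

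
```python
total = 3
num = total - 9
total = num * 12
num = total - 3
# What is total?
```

Trace:
`total = 3` → total = 3
`num = total - 9` → num = -6
`total = num * 12` → total = -72
`num = total - 3` → num = -75
So total = -72

Answer: -72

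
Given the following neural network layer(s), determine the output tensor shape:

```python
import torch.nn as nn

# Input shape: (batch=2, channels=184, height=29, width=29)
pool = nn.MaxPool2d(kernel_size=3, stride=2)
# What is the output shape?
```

Input: (2, 184, 29, 29) -> Output: (2, 184, 14, 14)

Answer: (2, 184, 14, 14)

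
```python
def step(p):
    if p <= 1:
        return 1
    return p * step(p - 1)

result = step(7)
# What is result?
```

step(7) = 7 * 6 * 5 * 4 * 3 * 2 * 1 = 5040

Answer: 5040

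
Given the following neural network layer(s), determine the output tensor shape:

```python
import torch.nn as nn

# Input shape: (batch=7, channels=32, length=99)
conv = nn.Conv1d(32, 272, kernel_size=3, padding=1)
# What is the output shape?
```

Input: (7, 32, 99) -> Output: (7, 272, 99)

Answer: (7, 272, 99)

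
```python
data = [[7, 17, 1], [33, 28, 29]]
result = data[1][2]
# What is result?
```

Trace:
`data = [[7, 17, 1], [33, 28, 29]]` → data = [[7, 17, 1], [33, 28, 29]]
`result = data[1][2]` → result = 29
So result = 29

Answer: 29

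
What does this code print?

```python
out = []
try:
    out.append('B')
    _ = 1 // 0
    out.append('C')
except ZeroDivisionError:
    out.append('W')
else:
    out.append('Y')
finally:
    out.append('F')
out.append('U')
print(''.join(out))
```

Execution trace: 'B' (try body) → 'W' (except ZeroDivisionError) → 'F' (finally) → 'U' (after the try/except). Output: BWFU

Answer: BWFU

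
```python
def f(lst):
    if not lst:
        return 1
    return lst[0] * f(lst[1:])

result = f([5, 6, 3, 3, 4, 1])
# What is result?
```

Product over [5, 6, 3, 3, 4, 1] = 5 * 6 * 3 * 3 * 4 * 1 = 1080

Answer: 1080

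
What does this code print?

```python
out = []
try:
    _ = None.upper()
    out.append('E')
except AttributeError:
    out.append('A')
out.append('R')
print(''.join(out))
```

Execution trace: 'A' (except AttributeError) → 'R' (after the try/except). Output: AR

Answer: AR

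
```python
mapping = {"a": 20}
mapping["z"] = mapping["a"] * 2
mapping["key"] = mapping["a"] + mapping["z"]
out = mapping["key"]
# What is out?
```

Trace:
`mapping = {"a": 20}` → mapping = {'a': 20}
`mapping["z"] = mapping["a"] * 2` → mapping = {'a': 20, 'z': 40}
`mapping["key"] = mapping["a"] + mapping["z"]` → mapping = {'a': 20, 'z': 40, 'key': 60}
`out = mapping["key"]` → out = 60
So out = 60

Answer: 60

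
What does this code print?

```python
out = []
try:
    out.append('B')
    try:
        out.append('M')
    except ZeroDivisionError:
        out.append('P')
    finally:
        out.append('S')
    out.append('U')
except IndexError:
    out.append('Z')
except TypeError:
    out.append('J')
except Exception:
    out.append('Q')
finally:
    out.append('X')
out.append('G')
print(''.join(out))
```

Execution trace: 'B' (try body) → 'M' (inner try body, no exception) → 'S' (inner finally) → 'U' (try body, no exception) → 'X' (finally) → 'G' (after the try/except). Output: BMSUXG

Answer: BMSUXG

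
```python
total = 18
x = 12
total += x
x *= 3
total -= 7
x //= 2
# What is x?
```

Trace:
`total = 18` → total = 18
`x = 12` → x = 12
`total += x` → total = 30
`x *= 3` → x = 36
`total -= 7` → total = 23
`x //= 2` → x = 18
So x = 18

Answer: 18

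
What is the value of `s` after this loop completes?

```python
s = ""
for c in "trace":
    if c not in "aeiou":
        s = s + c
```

Remove vowels from 'trace'
`s` takes the values: "" → "t" → "tr" → "trc"

Answer: "trc"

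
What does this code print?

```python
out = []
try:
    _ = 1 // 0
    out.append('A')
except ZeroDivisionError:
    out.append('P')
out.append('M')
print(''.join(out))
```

Execution trace: 'P' (except ZeroDivisionError) → 'M' (after the try/except). Output: PM

Answer: PM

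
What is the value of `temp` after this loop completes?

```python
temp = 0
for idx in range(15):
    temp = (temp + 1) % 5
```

Increment mod 5, 15 times = 0
`temp` takes the values: 0 → 1 → 2 → 3 → 4 → 0 → 1 → 2 → 3 → 4 → 0 → 1 → 2 → 3 → 4 → 0

Answer: 0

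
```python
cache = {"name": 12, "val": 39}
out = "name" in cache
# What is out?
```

Trace:
`cache = {"name": 12, "val": 39}` → cache = {'name': 12, 'val': 39}
`out = "name" in cache` → out = True
So out = True

Answer: True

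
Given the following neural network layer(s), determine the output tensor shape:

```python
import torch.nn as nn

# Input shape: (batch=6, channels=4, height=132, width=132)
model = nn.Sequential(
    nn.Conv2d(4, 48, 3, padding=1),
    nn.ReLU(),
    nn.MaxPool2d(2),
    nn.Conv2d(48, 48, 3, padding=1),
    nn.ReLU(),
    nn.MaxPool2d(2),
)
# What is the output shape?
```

Input: (6, 4, 132, 132) -> after first Conv2d: (6, 48, 132, 132) -> after first MaxPool2d: (6, 48, 66, 66) -> after second Conv2d: (6, 48, 66, 66) -> Output: (6, 48, 33, 33)

Answer: (6, 48, 33, 33)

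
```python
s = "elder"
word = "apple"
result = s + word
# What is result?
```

Trace:
`s = "elder"` → s = 'elder'
`word = "apple"` → word = 'apple'
`result = s + word` → result = 'elderapple'
So result = 'elderapple'

Answer: 'elderapple'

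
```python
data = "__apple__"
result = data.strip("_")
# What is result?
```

Trace:
`data = "__apple__"` → data = '__apple__'
`result = data.strip("_")` → result = 'apple'
So result = 'apple'

Answer: 'apple'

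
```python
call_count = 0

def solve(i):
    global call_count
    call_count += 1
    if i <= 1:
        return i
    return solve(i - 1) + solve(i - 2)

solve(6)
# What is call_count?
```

Calls(i) = 1 + Calls(i-1) + Calls(i-2); Calls(0)=Calls(1)=1. For i=6 this gives 25.

Answer: 25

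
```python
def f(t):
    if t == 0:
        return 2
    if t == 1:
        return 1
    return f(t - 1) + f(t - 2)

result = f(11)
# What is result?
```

Build up from base cases: f(0)=2, f(1)=1, f(2)=3, f(3)=4, f(4)=7, f(5)=11, f(6)=18, ..., f(11)=199

Answer: 199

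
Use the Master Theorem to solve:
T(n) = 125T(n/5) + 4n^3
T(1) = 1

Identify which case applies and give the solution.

a=125, b=5, f(n)=4n^3. log_5(125) = 3. Since c=3 = 3, Case 2 applies: T(n) = Θ(n^log_b(a) · log n) = O(n^3 log n).

Answer: O(n^3 log n) - Case 2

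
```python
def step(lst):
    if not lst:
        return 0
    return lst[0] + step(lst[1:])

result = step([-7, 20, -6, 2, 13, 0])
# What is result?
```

(-7) + 20 + (-6) + 2 + 13 + 0 + 0 = 22

Answer: 22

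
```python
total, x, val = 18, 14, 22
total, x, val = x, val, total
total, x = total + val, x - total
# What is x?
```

Trace:
`total, x, val = 18, 14, 22` → total = 18; x = 14; val = 22
`total, x, val = x, val, total` → total = 14; x = 22; val = 18
`total, x = total + val, x - total` → total = 32; x = 8
So x = 8

Answer: 8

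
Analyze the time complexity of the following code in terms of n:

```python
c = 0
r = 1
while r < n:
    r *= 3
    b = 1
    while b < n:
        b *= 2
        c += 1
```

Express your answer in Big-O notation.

Each loop level contributes: log n × log n. Multiplying the contributions gives O(log² n).

Answer: O(log² n)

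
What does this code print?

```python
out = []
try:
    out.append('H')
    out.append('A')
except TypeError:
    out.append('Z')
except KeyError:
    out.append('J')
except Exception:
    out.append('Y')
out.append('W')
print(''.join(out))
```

Execution trace: 'H' (try body) → 'A' (try body, no exception) → 'W' (after the try/except). Output: HAW

Answer: HAW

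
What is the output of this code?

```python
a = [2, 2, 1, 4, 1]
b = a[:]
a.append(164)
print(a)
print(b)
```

Key concept: slice [:] creates copy.
Step by step:
`a = [2, 2, 1, 4, 1]` → a = [2, 2, 1, 4, 1]
`b = a[:]` → b = [2, 2, 1, 4, 1]
`a.append(164)` → a = [2, 2, 1, 4, 1, 164]
`print(a)` → prints [2, 2, 1, 4, 1, 164]
`print(b)` → prints [2, 2, 1, 4, 1]

Answer:
[2, 2, 1, 4, 1, 164]
[2, 2, 1, 4, 1]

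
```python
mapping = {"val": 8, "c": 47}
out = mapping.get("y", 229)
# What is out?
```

Trace:
`mapping = {"val": 8, "c": 47}` → mapping = {'val': 8, 'c': 47}
`out = mapping.get("y", 229)` → out = 229
So out = 229

Answer: 229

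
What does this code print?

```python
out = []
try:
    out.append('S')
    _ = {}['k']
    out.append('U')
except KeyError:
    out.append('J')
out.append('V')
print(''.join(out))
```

Execution trace: 'S' (try body) → 'J' (except KeyError) → 'V' (after the try/except). Output: SJV

Answer: SJV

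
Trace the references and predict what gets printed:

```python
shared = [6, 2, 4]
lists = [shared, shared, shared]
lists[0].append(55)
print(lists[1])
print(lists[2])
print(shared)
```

Key concept: list of same reference.
Step by step:
`shared = [6, 2, 4]` → shared = [6, 2, 4]
`lists = [shared, shared, shared]` → lists = [[6, 2, 4], [6, 2, 4], [6, 2, 4]]
`lists[0].append(55)` → shared = [6, 2, 4, 55]; lists = [[6, 2, 4, 55], [6, 2, 4, 55], [6, 2, 4, 55]]
`print(lists[1])` → prints [6, 2, 4, 55]
`print(lists[2])` → prints [6, 2, 4, 55]
`print(shared)` → prints [6, 2, 4, 55]

Answer:
[6, 2, 4, 55]
[6, 2, 4, 55]
[6, 2, 4, 55]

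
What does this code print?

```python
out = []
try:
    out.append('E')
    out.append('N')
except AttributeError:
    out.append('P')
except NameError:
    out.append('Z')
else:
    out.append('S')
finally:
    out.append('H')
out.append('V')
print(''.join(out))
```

Execution trace: 'E' (try body) → 'N' (try body, no exception) → 'S' (else) → 'H' (finally) → 'V' (after the try/except). Output: ENSHV

Answer: ENSHV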